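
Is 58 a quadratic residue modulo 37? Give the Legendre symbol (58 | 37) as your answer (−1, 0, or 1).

First reduce: 58 ≡ 21 (mod 37).
Reciprocity: 21 ≡ 1 and 37 ≡ 1 (mod 4), so (21/37) = +(37/21).
Reduce top mod 21: now compute (16/21).
Pull out 2^4: since 21 ≡ 5 (mod 8), (2/21) = -1, so (2/21)^4 = +1.
Reached (1/21) = 1. Collecting the sign flips along the way, the symbol is +1.

1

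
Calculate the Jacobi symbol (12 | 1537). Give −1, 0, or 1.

1

Pull out 2^2: since 1537 ≡ 1 (mod 8), (2/1537) = +1, so (2/1537)^2 = +1.
Reciprocity: 3 ≡ 3 and 1537 ≡ 1 (mod 4), so (3/1537) = +(1537/3).
Reduce top mod 3: now compute (1/3).
Reached (1/3) = 1. Collecting the sign flips along the way, the symbol is +1.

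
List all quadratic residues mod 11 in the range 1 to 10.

Square k = 1,…,5 (k and 11−k give the same square):
1²=1, 2²=4, 3²=9, 4²≡5, 5²≡3 (mod 11).
So the quadratic residues mod 11 are {1, 3, 4, 5, 9}.

1, 3, 4, 5, 9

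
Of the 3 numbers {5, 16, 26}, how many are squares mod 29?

2

(5/29) = +1 → QR.
(16/29) = +1 → QR.
(26/29) = -1 → non-residue.
Total quadratic residues among the 3: 2.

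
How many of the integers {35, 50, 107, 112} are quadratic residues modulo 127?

(35/127) = +1 → QR.
(50/127) = +1 → QR.
(107/127) = +1 → QR.
(112/127) = -1 → non-residue.
Total quadratic residues among the 4: 3.

3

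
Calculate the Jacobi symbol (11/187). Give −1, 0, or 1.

0

Reciprocity: 11 ≡ 3 and 187 ≡ 3 (mod 4), so (11/187) = −(187/11).
Reduce top mod 11: now compute (0/11).
Top reduces to 0: gcd > 1, so the symbol is 0.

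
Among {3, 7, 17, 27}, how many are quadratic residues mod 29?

(3/29) = -1 → non-residue.
(7/29) = +1 → QR.
(17/29) = -1 → non-residue.
(27/29) = -1 → non-residue.
Total quadratic residues among the 4: 1.

1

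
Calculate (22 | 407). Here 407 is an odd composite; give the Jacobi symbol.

0

Pull out 2: since 407 ≡ 7 (mod 8), (2/407) = +1.
Reciprocity: 11 ≡ 3 and 407 ≡ 3 (mod 4), so (11/407) = −(407/11).
Reduce top mod 11: now compute (0/11).
Top reduces to 0: gcd > 1, so the symbol is 0.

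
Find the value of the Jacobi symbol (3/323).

1

Reciprocity: 3 ≡ 3 and 323 ≡ 3 (mod 4), so (3/323) = −(323/3).
Reduce top mod 3: now compute (2/3).
Pull out 2: since 3 ≡ 3 (mod 8), (2/3) = -1.
Reached (1/3) = 1. Collecting the sign flips along the way, the symbol is +1.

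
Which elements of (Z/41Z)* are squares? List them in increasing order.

Square k = 1,…,20 (k and 41−k give the same square):
1²=1, 2²=4, 3²=9, 4²=16, 5²=25, 6²=36, 7²≡8, 8²≡23, 9²≡40, 10²≡18, 11²≡39, 12²≡21, 13²≡5, 14²≡32, 15²≡20, 16²≡10, 17²≡2, 18²≡37, 19²≡33, 20²≡31 (mod 41).
So the quadratic residues mod 41 are {1, 2, 4, 5, 8, 9, 10, 16, 18, 20, 21, 23, 25, 31, 32, 33, 36, 37, 39, 40}.

1,2,4,5,8,9,10,16,18,20,21,23,25,31,32,33,36,37,39,40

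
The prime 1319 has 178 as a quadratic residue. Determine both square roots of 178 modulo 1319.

Since 1319 ≡ 3 (mod 4), a square root of 178 is 178^((1319+1)/4) = 178^330 mod 1319.
Repeated squaring: 178^2≡28, 178^4≡784, 178^8≡2, 178^16≡4, 178^32≡16, 178^64≡256, 178^128≡905, 178^256≡1245 (mod 1319).
178^330 = 178^(256+64+8+2) ≡ 931 (mod 1319).
Check: 931² = 866761 ≡ 178 (mod 1319). The two roots are 388 and 931.

388, 931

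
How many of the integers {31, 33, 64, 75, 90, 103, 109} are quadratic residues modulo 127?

3

(31/127) = +1 → QR.
(33/127) = -1 → non-residue.
(64/127) = +1 → QR.
(75/127) = -1 → non-residue.
(90/127) = -1 → non-residue.
(103/127) = +1 → QR.
(109/127) = -1 → non-residue.
Total quadratic residues among the 7: 3.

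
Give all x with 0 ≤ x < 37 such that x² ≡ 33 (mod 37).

37 ≡ 1 (mod 4), so we find a root by search.
Trying successive values, 12² = 144 ≡ 33 (mod 37). The other root is 37 − 12 = 25.

12, 25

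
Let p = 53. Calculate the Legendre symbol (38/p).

1

Pull out 2: since 53 ≡ 5 (mod 8), (2/53) = -1.
Reciprocity: 19 ≡ 3 and 53 ≡ 1 (mod 4), so (19/53) = +(53/19).
Reduce top mod 19: now compute (15/19).
Reciprocity: 15 ≡ 3 and 19 ≡ 3 (mod 4), so (15/19) = −(19/15).
Reduce top mod 15: now compute (4/15).
Pull out 2^2: since 15 ≡ 7 (mod 8), (2/15) = +1, so (2/15)^2 = +1.
Reached (1/15) = 1. Collecting the sign flips along the way, the symbol is +1.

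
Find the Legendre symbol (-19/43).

First reduce: -19 ≡ 24 (mod 43).
Pull out 2^3: since 43 ≡ 3 (mod 8), (2/43) = -1, so (2/43)^3 = -1.
Reciprocity: 3 ≡ 3 and 43 ≡ 3 (mod 4), so (3/43) = −(43/3).
Reduce top mod 3: now compute (1/3).
Reached (1/3) = 1. Collecting the sign flips along the way, the symbol is +1.

1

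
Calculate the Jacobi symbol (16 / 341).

Pull out 2^4: since 341 ≡ 5 (mod 8), (2/341) = -1, so (2/341)^4 = +1.
Reached (1/341) = 1. Collecting the sign flips along the way, the symbol is +1.

1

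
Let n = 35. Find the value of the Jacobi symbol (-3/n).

First reduce: -3 ≡ 32 (mod 35).
Pull out 2^5: since 35 ≡ 3 (mod 8), (2/35) = -1, so (2/35)^5 = -1.
Reached (1/35) = 1. Collecting the sign flips along the way, the symbol is -1.

-1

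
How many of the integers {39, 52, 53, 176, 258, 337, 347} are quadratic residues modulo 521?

(39/521) = -1 → non-residue.
(52/521) = +1 → QR.
(53/521) = +1 → QR.
(176/521) = +1 → QR.
(258/521) = +1 → QR.
(337/521) = -1 → non-residue.
(347/521) = -1 → non-residue.
Total quadratic residues among the 7: 4.

4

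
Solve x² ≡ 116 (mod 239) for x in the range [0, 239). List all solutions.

112, 127

Since 239 ≡ 3 (mod 4), a square root of 116 is 116^((239+1)/4) = 116^60 mod 239.
Repeated squaring: 116^2≡72, 116^4≡165, 116^8≡218, 116^16≡202, 116^32≡174 (mod 239).
116^60 = 116^(32+16+8+4) ≡ 127 (mod 239).
Check: 127² = 16129 ≡ 116 (mod 239). The two roots are 112 and 127.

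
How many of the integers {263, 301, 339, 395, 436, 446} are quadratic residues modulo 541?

(263/541) = -1 → non-residue.
(301/541) = +1 → QR.
(339/541) = -1 → non-residue.
(395/541) = +1 → QR.
(436/541) = +1 → QR.
(446/541) = +1 → QR.
Total quadratic residues among the 6: 4.

4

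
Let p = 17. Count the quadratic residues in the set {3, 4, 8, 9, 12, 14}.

(3/17) = -1 → non-residue.
(4/17) = +1 → QR.
(8/17) = +1 → QR.
(9/17) = +1 → QR.
(12/17) = -1 → non-residue.
(14/17) = -1 → non-residue.
Total quadratic residues among the 6: 3.

3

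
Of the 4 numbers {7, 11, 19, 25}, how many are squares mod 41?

1

(7/41) = -1 → non-residue.
(11/41) = -1 → non-residue.
(19/41) = -1 → non-residue.
(25/41) = +1 → QR.
Total quadratic residues among the 4: 1.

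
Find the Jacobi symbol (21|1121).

-1

Reciprocity: 21 ≡ 1 and 1121 ≡ 1 (mod 4), so (21/1121) = +(1121/21).
Reduce top mod 21: now compute (8/21).
Pull out 2^3: since 21 ≡ 5 (mod 8), (2/21) = -1, so (2/21)^3 = -1.
Reached (1/21) = 1. Collecting the sign flips along the way, the symbol is -1.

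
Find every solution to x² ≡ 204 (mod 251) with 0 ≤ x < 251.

Since 251 ≡ 3 (mod 4), a square root of 204 is 204^((251+1)/4) = 204^63 mod 251.
Repeated squaring: 204^2≡201, 204^4≡241, 204^8≡100, 204^16≡211, 204^32≡94 (mod 251).
204^63 = 204^(32+16+8+4+2+1) ≡ 63 (mod 251).
Check: 63² = 3969 ≡ 204 (mod 251). The two roots are 63 and 188.

63, 188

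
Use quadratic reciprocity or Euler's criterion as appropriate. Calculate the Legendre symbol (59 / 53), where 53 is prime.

Euler's criterion: (59/53) ≡ 6^26 (mod 53).
6^2 ≡ 36 (mod 53)
6^4 ≡ 24 (mod 53)
6^8 ≡ 46 (mod 53)
6^16 ≡ 49 (mod 53)
6^26 = 6^(16+8+2) ≡ 1 (mod 53).
Result is 1, so (59/53) = 1.

1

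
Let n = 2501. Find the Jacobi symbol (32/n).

Pull out 2^5: since 2501 ≡ 5 (mod 8), (2/2501) = -1, so (2/2501)^5 = -1.
Reached (1/2501) = 1. Collecting the sign flips along the way, the symbol is -1.

-1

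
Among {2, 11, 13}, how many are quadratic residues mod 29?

(2/29) = -1 → non-residue.
(11/29) = -1 → non-residue.
(13/29) = +1 → QR.
Total quadratic residues among the 3: 1.

1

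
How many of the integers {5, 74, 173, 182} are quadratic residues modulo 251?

3

(5/251) = +1 → QR.
(74/251) = +1 → QR.
(173/251) = +1 → QR.
(182/251) = -1 → non-residue.
Total quadratic residues among the 4: 3.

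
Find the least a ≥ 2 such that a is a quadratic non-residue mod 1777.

5

(2/1777) = +1, so 2 is a residue.
(3/1777) = +1, so 3 is a residue.
(4/1777) = +1, so 4 is a residue.
(5/1777) = −1, so 5 is the smallest positive non-residue mod 1777.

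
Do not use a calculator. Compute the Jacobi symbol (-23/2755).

1

First reduce: -23 ≡ 2732 (mod 2755).
Pull out 2^2: since 2755 ≡ 3 (mod 8), (2/2755) = -1, so (2/2755)^2 = +1.
Reciprocity: 683 ≡ 3 and 2755 ≡ 3 (mod 4), so (683/2755) = −(2755/683).
Reduce top mod 683: now compute (23/683).
Reciprocity: 23 ≡ 3 and 683 ≡ 3 (mod 4), so (23/683) = −(683/23).
Reduce top mod 23: now compute (16/23).
Pull out 2^4: since 23 ≡ 7 (mod 8), (2/23) = +1, so (2/23)^4 = +1.
Reached (1/23) = 1. Collecting the sign flips along the way, the symbol is +1.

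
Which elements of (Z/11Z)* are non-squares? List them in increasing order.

Square k = 1,…,5 (k and 11−k give the same square):
1²=1, 2²=4, 3²=9, 4²≡5, 5²≡3 (mod 11).
The residues are {1, 3, 4, 5, 9}; the non-residues are the remaining 5 nonzero classes.

2,6,7,8,10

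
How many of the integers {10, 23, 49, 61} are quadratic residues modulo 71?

(10/71) = +1 → QR.
(23/71) = -1 → non-residue.
(49/71) = +1 → QR.
(61/71) = -1 → non-residue.
Total quadratic residues among the 4: 2.

2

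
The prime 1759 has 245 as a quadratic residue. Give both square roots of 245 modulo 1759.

294, 1465

Since 1759 ≡ 3 (mod 4), a square root of 245 is 245^((1759+1)/4) = 245^440 mod 1759.
Repeated squaring: 245^2≡219, 245^4≡468, 245^8≡908, 245^16≡1252, 245^32≡235, 245^64≡696, 245^128≡691, 245^256≡792 (mod 1759).
245^440 = 245^(256+128+32+16+8) ≡ 1465 (mod 1759).
Check: 1465² = 2146225 ≡ 245 (mod 1759). The two roots are 294 and 1465.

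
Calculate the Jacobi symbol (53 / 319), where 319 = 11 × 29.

1

Reciprocity: 53 ≡ 1 and 319 ≡ 3 (mod 4), so (53/319) = +(319/53).
Reduce top mod 53: now compute (1/53).
Reached (1/53) = 1. Collecting the sign flips along the way, the symbol is +1.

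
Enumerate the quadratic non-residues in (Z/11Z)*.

2 6 7 8 10

Square k = 1,…,5 (k and 11−k give the same square):
1²=1, 2²=4, 3²=9, 4²≡5, 5²≡3 (mod 11).
The residues are {1, 3, 4, 5, 9}; the non-residues are the remaining 5 nonzero classes.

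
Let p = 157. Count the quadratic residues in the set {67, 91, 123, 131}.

1

(67/157) = +1 → QR.
(91/157) = -1 → non-residue.
(123/157) = -1 → non-residue.
(131/157) = -1 → non-residue.
Total quadratic residues among the 4: 1.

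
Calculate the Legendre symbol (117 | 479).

Euler's criterion: (117/479) ≡ 117^239 (mod 479).
117^2 ≡ 277 (mod 479)
117^4 ≡ 89 (mod 479)
117^8 ≡ 257 (mod 479)
117^16 ≡ 426 (mod 479)
117^32 ≡ 414 (mod 479)
117^64 ≡ 393 (mod 479)
117^128 ≡ 211 (mod 479)
117^239 = 117^(128+64+32+8+4+2+1) ≡ 478 (mod 479).
Result is 478 ≡ −1, so (117/479) = −1.

-1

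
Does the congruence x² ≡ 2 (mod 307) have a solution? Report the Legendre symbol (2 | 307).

-1

Euler's criterion: (2/307) ≡ 2^153 (mod 307).
2^2 ≡ 4 (mod 307)
2^4 ≡ 16 (mod 307)
2^8 ≡ 256 (mod 307)
2^16 ≡ 145 (mod 307)
2^32 ≡ 149 (mod 307)
2^64 ≡ 97 (mod 307)
2^128 ≡ 199 (mod 307)
2^153 = 2^(128+16+8+1) ≡ 306 (mod 307).
Result is 306 ≡ −1, so (2/307) = −1.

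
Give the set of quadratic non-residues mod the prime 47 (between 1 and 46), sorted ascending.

5 10 11 13 15 19 20 22 23 26 29 30 31 33 35 38 39 40 41 43 44 45 46

Square k = 1,…,23 (k and 47−k give the same square):
1²=1, 2²=4, 3²=9, 4²=16, 5²=25, 6²=36, 7²≡2, 8²≡17, 9²≡34, 10²≡6, 11²≡27, 12²≡3, 13²≡28, 14²≡8, 15²≡37, 16²≡21, 17²≡7, 18²≡42, 19²≡32, 20²≡24, 21²≡18, 22²≡14, 23²≡12 (mod 47).
The residues are {1, 2, 3, 4, 6, 7, 8, 9, 12, 14, 16, 17, 18, 21, 24, 25, 27, 28, 32, 34, 36, 37, 42}; the non-residues are the remaining 23 nonzero classes.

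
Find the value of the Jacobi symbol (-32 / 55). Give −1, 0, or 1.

First reduce: -32 ≡ 23 (mod 55).
Reciprocity: 23 ≡ 3 and 55 ≡ 3 (mod 4), so (23/55) = −(55/23).
Reduce top mod 23: now compute (9/23).
Reciprocity: 9 ≡ 1 and 23 ≡ 3 (mod 4), so (9/23) = +(23/9).
Reduce top mod 9: now compute (5/9).
Reciprocity: 5 ≡ 1 and 9 ≡ 1 (mod 4), so (5/9) = +(9/5).
Reduce top mod 5: now compute (4/5).
Pull out 2^2: since 5 ≡ 5 (mod 8), (2/5) = -1, so (2/5)^2 = +1.
Reached (1/5) = 1. Collecting the sign flips along the way, the symbol is -1.

-1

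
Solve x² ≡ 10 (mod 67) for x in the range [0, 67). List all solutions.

Since 67 ≡ 3 (mod 4), a square root of 10 is 10^((67+1)/4) = 10^17 mod 67.
Repeated squaring: 10^2≡33, 10^4≡17, 10^8≡21, 10^16≡39 (mod 67).
10^17 = 10^(16+1) ≡ 55 (mod 67).
Check: 55² = 3025 ≡ 10 (mod 67). The two roots are 12 and 55.

12, 55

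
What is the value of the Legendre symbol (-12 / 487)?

1

First reduce: -12 ≡ 475 (mod 487).
Reciprocity: 475 ≡ 3 and 487 ≡ 3 (mod 4), so (475/487) = −(487/475).
Reduce top mod 475: now compute (12/475).
Pull out 2^2: since 475 ≡ 3 (mod 8), (2/475) = -1, so (2/475)^2 = +1.
Reciprocity: 3 ≡ 3 and 475 ≡ 3 (mod 4), so (3/475) = −(475/3).
Reduce top mod 3: now compute (1/3).
Reached (1/3) = 1. Collecting the sign flips along the way, the symbol is +1.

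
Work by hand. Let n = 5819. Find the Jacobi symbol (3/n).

Reciprocity: 3 ≡ 3 and 5819 ≡ 3 (mod 4), so (3/5819) = −(5819/3).
Reduce top mod 3: now compute (2/3).
Pull out 2: since 3 ≡ 3 (mod 8), (2/3) = -1.
Reached (1/3) = 1. Collecting the sign flips along the way, the symbol is +1.

1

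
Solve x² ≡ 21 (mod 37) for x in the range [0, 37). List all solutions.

37 ≡ 1 (mod 4), so we find a root by search.
Trying successive values, 13² = 169 ≡ 21 (mod 37). The other root is 37 − 13 = 24.

13, 24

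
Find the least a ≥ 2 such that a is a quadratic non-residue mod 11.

2

(2/11) = −1, so 2 is the smallest positive non-residue mod 11.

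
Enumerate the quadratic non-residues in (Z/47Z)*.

5, 10, 11, 13, 15, 19, 20, 22, 23, 26, 29, 30, 31, 33, 35, 38, 39, 40, 41, 43, 44, 45, 46

Square k = 1,…,23 (k and 47−k give the same square):
1²=1, 2²=4, 3²=9, 4²=16, 5²=25, 6²=36, 7²≡2, 8²≡17, 9²≡34, 10²≡6, 11²≡27, 12²≡3, 13²≡28, 14²≡8, 15²≡37, 16²≡21, 17²≡7, 18²≡42, 19²≡32, 20²≡24, 21²≡18, 22²≡14, 23²≡12 (mod 47).
The residues are {1, 2, 3, 4, 6, 7, 8, 9, 12, 14, 16, 17, 18, 21, 24, 25, 27, 28, 32, 34, 36, 37, 42}; the non-residues are the remaining 23 nonzero classes.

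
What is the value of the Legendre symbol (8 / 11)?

-1

Pull out 2^3: since 11 ≡ 3 (mod 8), (2/11) = -1, so (2/11)^3 = -1.
Reached (1/11) = 1. Collecting the sign flips along the way, the symbol is -1.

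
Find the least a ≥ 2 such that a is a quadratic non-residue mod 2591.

7

(2/2591) = +1, so 2 is a residue.
(3/2591) = +1, so 3 is a residue.
(4/2591) = +1, so 4 is a residue.
(5/2591) = +1, so 5 is a residue.
(6/2591) = +1, so 6 is a residue.
(7/2591) = −1, so 7 is the smallest positive non-residue mod 2591.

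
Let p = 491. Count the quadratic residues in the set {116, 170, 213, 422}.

(116/491) = -1 → non-residue.
(170/491) = -1 → non-residue.
(213/491) = +1 → QR.
(422/491) = +1 → QR.
Total quadratic residues among the 4: 2.

2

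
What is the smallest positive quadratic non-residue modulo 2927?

5

(2/2927) = +1, so 2 is a residue.
(3/2927) = +1, so 3 is a residue.
(4/2927) = +1, so 4 is a residue.
(5/2927) = −1, so 5 is the smallest positive non-residue mod 2927.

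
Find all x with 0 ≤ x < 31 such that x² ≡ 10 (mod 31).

14, 17

Since 31 ≡ 3 (mod 4), a square root of 10 is 10^((31+1)/4) = 10^8 mod 31.
Repeated squaring: 10^2≡7, 10^4≡18, 10^8≡14 (mod 31).
10^8 = 10^(8) ≡ 14 (mod 31).
Check: 14² = 196 ≡ 10 (mod 31). The two roots are 14 and 17.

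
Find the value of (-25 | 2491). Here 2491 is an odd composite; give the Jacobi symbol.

First reduce: -25 ≡ 2466 (mod 2491).
Pull out 2: since 2491 ≡ 3 (mod 8), (2/2491) = -1.
Reciprocity: 1233 ≡ 1 and 2491 ≡ 3 (mod 4), so (1233/2491) = +(2491/1233).
Reduce top mod 1233: now compute (25/1233).
Reciprocity: 25 ≡ 1 and 1233 ≡ 1 (mod 4), so (25/1233) = +(1233/25).
Reduce top mod 25: now compute (8/25).
Pull out 2^3: since 25 ≡ 1 (mod 8), (2/25) = +1, so (2/25)^3 = +1.
Reached (1/25) = 1. Collecting the sign flips along the way, the symbol is -1.

-1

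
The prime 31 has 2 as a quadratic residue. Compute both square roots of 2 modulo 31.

8, 23

Since 31 ≡ 3 (mod 4), a square root of 2 is 2^((31+1)/4) = 2^8 mod 31.
Repeated squaring: 2^2≡4, 2^4≡16, 2^8≡8 (mod 31).
2^8 = 2^(8) ≡ 8 (mod 31).
Check: 8² = 64 ≡ 2 (mod 31). The two roots are 8 and 23.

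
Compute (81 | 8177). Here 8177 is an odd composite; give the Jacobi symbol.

1

Reciprocity: 81 ≡ 1 and 8177 ≡ 1 (mod 4), so (81/8177) = +(8177/81).
Reduce top mod 81: now compute (77/81).
Reciprocity: 77 ≡ 1 and 81 ≡ 1 (mod 4), so (77/81) = +(81/77).
Reduce top mod 77: now compute (4/77).
Pull out 2^2: since 77 ≡ 5 (mod 8), (2/77) = -1, so (2/77)^2 = +1.
Reached (1/77) = 1. Collecting the sign flips along the way, the symbol is +1.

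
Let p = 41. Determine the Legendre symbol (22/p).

-1

Pull out 2: since 41 ≡ 1 (mod 8), (2/41) = +1.
Reciprocity: 11 ≡ 3 and 41 ≡ 1 (mod 4), so (11/41) = +(41/11).
Reduce top mod 11: now compute (8/11).
Pull out 2^3: since 11 ≡ 3 (mod 8), (2/11) = -1, so (2/11)^3 = -1.
Reached (1/11) = 1. Collecting the sign flips along the way, the symbol is -1.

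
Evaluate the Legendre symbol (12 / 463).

-1

Pull out 2^2: since 463 ≡ 7 (mod 8), (2/463) = +1, so (2/463)^2 = +1.
Reciprocity: 3 ≡ 3 and 463 ≡ 3 (mod 4), so (3/463) = −(463/3).
Reduce top mod 3: now compute (1/3).
Reached (1/3) = 1. Collecting the sign flips along the way, the symbol is -1.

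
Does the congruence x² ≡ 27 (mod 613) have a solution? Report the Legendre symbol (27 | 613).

1

Reciprocity: 27 ≡ 3 and 613 ≡ 1 (mod 4), so (27/613) = +(613/27).
Reduce top mod 27: now compute (19/27).
Reciprocity: 19 ≡ 3 and 27 ≡ 3 (mod 4), so (19/27) = −(27/19).
Reduce top mod 19: now compute (8/19).
Pull out 2^3: since 19 ≡ 3 (mod 8), (2/19) = -1, so (2/19)^3 = -1.
Reached (1/19) = 1. Collecting the sign flips along the way, the symbol is +1.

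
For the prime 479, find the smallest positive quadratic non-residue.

(2/479) = +1, so 2 is a residue.
(3/479) = +1, so 3 is a residue.
(4/479) = +1, so 4 is a residue.
(5/479) = +1, so 5 is a residue.
(6/479) = +1, so 6 is a residue.
(7/479) = +1, so 7 is a residue.
(8/479) = +1, so 8 is a residue.
(9/479) = +1, so 9 is a residue.
(10/479) = +1, so 10 is a residue.
(11/479) = +1, so 11 is a residue.
(12/479) = +1, so 12 is a residue.
(13/479) = −1, so 13 is the smallest positive non-residue mod 479.

13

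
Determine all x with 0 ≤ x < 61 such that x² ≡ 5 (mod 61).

26, 35

61 ≡ 1 (mod 4), so we find a root by search.
Trying successive values, 26² = 676 ≡ 5 (mod 61). The other root is 61 − 26 = 35.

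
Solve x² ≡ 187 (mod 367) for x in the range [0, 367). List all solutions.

Since 367 ≡ 3 (mod 4), a square root of 187 is 187^((367+1)/4) = 187^92 mod 367.
Repeated squaring: 187^2≡104, 187^4≡173, 187^8≡202, 187^16≡67, 187^32≡85, 187^64≡252 (mod 367).
187^92 = 187^(64+16+8+4) ≡ 162 (mod 367).
Check: 162² = 26244 ≡ 187 (mod 367). The two roots are 162 and 205.

162, 205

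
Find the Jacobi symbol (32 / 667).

-1

Pull out 2^5: since 667 ≡ 3 (mod 8), (2/667) = -1, so (2/667)^5 = -1.
Reached (1/667) = 1. Collecting the sign flips along the way, the symbol is -1.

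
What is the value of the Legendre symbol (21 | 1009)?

1

Euler's criterion: (21/1009) ≡ 21^504 (mod 1009).
21^2 ≡ 441 (mod 1009)
21^4 ≡ 753 (mod 1009)
21^8 ≡ 960 (mod 1009)
21^16 ≡ 383 (mod 1009)
21^32 ≡ 384 (mod 1009)
21^64 ≡ 142 (mod 1009)
21^128 ≡ 993 (mod 1009)
21^256 ≡ 256 (mod 1009)
21^504 = 21^(256+128+64+32+16+8) ≡ 1 (mod 1009).
Result is 1, so (21/1009) = 1.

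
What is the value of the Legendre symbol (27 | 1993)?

Reciprocity: 27 ≡ 3 and 1993 ≡ 1 (mod 4), so (27/1993) = +(1993/27).
Reduce top mod 27: now compute (22/27).
Pull out 2: since 27 ≡ 3 (mod 8), (2/27) = -1.
Reciprocity: 11 ≡ 3 and 27 ≡ 3 (mod 4), so (11/27) = −(27/11).
Reduce top mod 11: now compute (5/11).
Reciprocity: 5 ≡ 1 and 11 ≡ 3 (mod 4), so (5/11) = +(11/5).
Reduce top mod 5: now compute (1/5).
Reached (1/5) = 1. Collecting the sign flips along the way, the symbol is +1.

1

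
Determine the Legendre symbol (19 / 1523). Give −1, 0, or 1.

Reciprocity: 19 ≡ 3 and 1523 ≡ 3 (mod 4), so (19/1523) = −(1523/19).
Reduce top mod 19: now compute (3/19).
Reciprocity: 3 ≡ 3 and 19 ≡ 3 (mod 4), so (3/19) = −(19/3).
Reduce top mod 3: now compute (1/3).
Reached (1/3) = 1. Collecting the sign flips along the way, the symbol is +1.

1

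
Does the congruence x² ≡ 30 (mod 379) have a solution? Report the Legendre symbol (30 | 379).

Pull out 2: since 379 ≡ 3 (mod 8), (2/379) = -1.
Reciprocity: 15 ≡ 3 and 379 ≡ 3 (mod 4), so (15/379) = −(379/15).
Reduce top mod 15: now compute (4/15).
Pull out 2^2: since 15 ≡ 7 (mod 8), (2/15) = +1, so (2/15)^2 = +1.
Reached (1/15) = 1. Collecting the sign flips along the way, the symbol is +1.

1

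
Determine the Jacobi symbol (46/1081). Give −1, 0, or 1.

0

Pull out 2: since 1081 ≡ 1 (mod 8), (2/1081) = +1.
Reciprocity: 23 ≡ 3 and 1081 ≡ 1 (mod 4), so (23/1081) = +(1081/23).
Reduce top mod 23: now compute (0/23).
Top reduces to 0: gcd > 1, so the symbol is 0.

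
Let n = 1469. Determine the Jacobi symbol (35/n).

Reciprocity: 35 ≡ 3 and 1469 ≡ 1 (mod 4), so (35/1469) = +(1469/35).
Reduce top mod 35: now compute (34/35).
Pull out 2: since 35 ≡ 3 (mod 8), (2/35) = -1.
Reciprocity: 17 ≡ 1 and 35 ≡ 3 (mod 4), so (17/35) = +(35/17).
Reduce top mod 17: now compute (1/17).
Reached (1/17) = 1. Collecting the sign flips along the way, the symbol is -1.

-1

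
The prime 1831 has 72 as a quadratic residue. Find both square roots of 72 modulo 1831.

86, 1745

Since 1831 ≡ 3 (mod 4), a square root of 72 is 72^((1831+1)/4) = 72^458 mod 1831.
Repeated squaring: 72^2≡1522, 72^4≡269, 72^8≡952, 72^16≡1790, 72^32≡1681, 72^64≡528, 72^128≡472, 72^256≡1233 (mod 1831).
72^458 = 72^(256+128+64+8+2) ≡ 1745 (mod 1831).
Check: 1745² = 3045025 ≡ 72 (mod 1831). The two roots are 86 and 1745.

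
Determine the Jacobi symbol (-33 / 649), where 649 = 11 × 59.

0

First reduce: -33 ≡ 616 (mod 649).
Pull out 2^3: since 649 ≡ 1 (mod 8), (2/649) = +1, so (2/649)^3 = +1.
Reciprocity: 77 ≡ 1 and 649 ≡ 1 (mod 4), so (77/649) = +(649/77).
Reduce top mod 77: now compute (33/77).
Reciprocity: 33 ≡ 1 and 77 ≡ 1 (mod 4), so (33/77) = +(77/33).
Reduce top mod 33: now compute (11/33).
Reciprocity: 11 ≡ 3 and 33 ≡ 1 (mod 4), so (11/33) = +(33/11).
Reduce top mod 11: now compute (0/11).
Top reduces to 0: gcd > 1, so the symbol is 0.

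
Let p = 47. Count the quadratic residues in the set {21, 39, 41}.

(21/47) = +1 → QR.
(39/47) = -1 → non-residue.
(41/47) = -1 → non-residue.
Total quadratic residues among the 3: 1.

1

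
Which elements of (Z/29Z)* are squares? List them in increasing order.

1 4 5 6 7 9 13 16 20 22 23 24 25 28

Square k = 1,…,14 (k and 29−k give the same square):
1²=1, 2²=4, 3²=9, 4²=16, 5²=25, 6²≡7, 7²≡20, 8²≡6, 9²≡23, 10²≡13, 11²≡5, 12²≡28, 13²≡24, 14²≡22 (mod 29).
So the quadratic residues mod 29 are {1, 4, 5, 6, 7, 9, 13, 16, 20, 22, 23, 24, 25, 28}.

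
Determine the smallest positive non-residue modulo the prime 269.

2

(2/269) = −1, so 2 is the smallest positive non-residue mod 269.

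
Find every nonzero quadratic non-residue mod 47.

5 10 11 13 15 19 20 22 23 26 29 30 31 33 35 38 39 40 41 43 44 45 46

Square k = 1,…,23 (k and 47−k give the same square):
1²=1, 2²=4, 3²=9, 4²=16, 5²=25, 6²=36, 7²≡2, 8²≡17, 9²≡34, 10²≡6, 11²≡27, 12²≡3, 13²≡28, 14²≡8, 15²≡37, 16²≡21, 17²≡7, 18²≡42, 19²≡32, 20²≡24, 21²≡18, 22²≡14, 23²≡12 (mod 47).
The residues are {1, 2, 3, 4, 6, 7, 8, 9, 12, 14, 16, 17, 18, 21, 24, 25, 27, 28, 32, 34, 36, 37, 42}; the non-residues are the remaining 23 nonzero classes.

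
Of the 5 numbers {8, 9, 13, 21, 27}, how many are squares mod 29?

2

(8/29) = -1 → non-residue.
(9/29) = +1 → QR.
(13/29) = +1 → QR.
(21/29) = -1 → non-residue.
(27/29) = -1 → non-residue.
Total quadratic residues among the 5: 2.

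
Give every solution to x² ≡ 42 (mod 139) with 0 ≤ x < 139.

43, 96

Since 139 ≡ 3 (mod 4), a square root of 42 is 42^((139+1)/4) = 42^35 mod 139.
Repeated squaring: 42^2≡96, 42^4≡42, 42^8≡96, 42^16≡42, 42^32≡96 (mod 139).
42^35 = 42^(32+2+1) ≡ 96 (mod 139).
Check: 96² = 9216 ≡ 42 (mod 139). The two roots are 43 and 96.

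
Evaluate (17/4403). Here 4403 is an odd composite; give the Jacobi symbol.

Reciprocity: 17 ≡ 1 and 4403 ≡ 3 (mod 4), so (17/4403) = +(4403/17).
Reduce top mod 17: now compute (0/17).
Top reduces to 0: gcd > 1, so the symbol is 0.

0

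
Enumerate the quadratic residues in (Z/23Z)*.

1,2,3,4,6,8,9,12,13,16,18

Square k = 1,…,11 (k and 23−k give the same square):
1²=1, 2²=4, 3²=9, 4²=16, 5²≡2, 6²≡13, 7²≡3, 8²≡18, 9²≡12, 10²≡8, 11²≡6 (mod 23).
So the quadratic residues mod 23 are {1, 2, 3, 4, 6, 8, 9, 12, 13, 16, 18}.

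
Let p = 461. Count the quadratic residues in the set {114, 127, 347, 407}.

(114/461) = +1 → QR.
(127/461) = -1 → non-residue.
(347/461) = +1 → QR.
(407/461) = +1 → QR.
Total quadratic residues among the 4: 3.

3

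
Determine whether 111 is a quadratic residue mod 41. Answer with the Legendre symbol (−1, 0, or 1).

-1

Euler's criterion: (111/41) ≡ 29^20 (mod 41).
29^2 ≡ 21 (mod 41)
29^4 ≡ 31 (mod 41)
29^8 ≡ 18 (mod 41)
29^16 ≡ 37 (mod 41)
29^20 = 29^(16+4) ≡ 40 (mod 41).
Result is 40 ≡ −1, so (111/41) = −1.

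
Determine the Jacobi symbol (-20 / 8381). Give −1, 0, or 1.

1

First reduce: -20 ≡ 8361 (mod 8381).
Reciprocity: 8361 ≡ 1 and 8381 ≡ 1 (mod 4), so (8361/8381) = +(8381/8361).
Reduce top mod 8361: now compute (20/8361).
Pull out 2^2: since 8361 ≡ 1 (mod 8), (2/8361) = +1, so (2/8361)^2 = +1.
Reciprocity: 5 ≡ 1 and 8361 ≡ 1 (mod 4), so (5/8361) = +(8361/5).
Reduce top mod 5: now compute (1/5).
Reached (1/5) = 1. Collecting the sign flips along the way, the symbol is +1.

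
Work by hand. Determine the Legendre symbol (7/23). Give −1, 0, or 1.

Reciprocity: 7 ≡ 3 and 23 ≡ 3 (mod 4), so (7/23) = −(23/7).
Reduce top mod 7: now compute (2/7).
Pull out 2: since 7 ≡ 7 (mod 8), (2/7) = +1.
Reached (1/7) = 1. Collecting the sign flips along the way, the symbol is -1.

-1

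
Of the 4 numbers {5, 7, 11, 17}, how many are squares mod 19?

(5/19) = +1 → QR.
(7/19) = +1 → QR.
(11/19) = +1 → QR.
(17/19) = +1 → QR.
Total quadratic residues among the 4: 4.

4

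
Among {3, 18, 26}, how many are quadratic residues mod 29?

0

(3/29) = -1 → non-residue.
(18/29) = -1 → non-residue.
(26/29) = -1 → non-residue.
Total quadratic residues among the 3: 0.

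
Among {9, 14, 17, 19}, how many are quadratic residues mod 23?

1

(9/23) = +1 → QR.
(14/23) = -1 → non-residue.
(17/23) = -1 → non-residue.
(19/23) = -1 → non-residue.
Total quadratic residues among the 4: 1.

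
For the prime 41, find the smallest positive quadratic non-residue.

(2/41) = +1, so 2 is a residue.
(3/41) = −1, so 3 is the smallest positive non-residue mod 41.

3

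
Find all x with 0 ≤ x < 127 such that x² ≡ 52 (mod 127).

59, 68

Since 127 ≡ 3 (mod 4), a square root of 52 is 52^((127+1)/4) = 52^32 mod 127.
Repeated squaring: 52^2≡37, 52^4≡99, 52^8≡22, 52^16≡103, 52^32≡68 (mod 127).
52^32 = 52^(32) ≡ 68 (mod 127).
Check: 68² = 4624 ≡ 52 (mod 127). The two roots are 59 and 68.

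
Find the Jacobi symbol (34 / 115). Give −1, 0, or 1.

-1

Pull out 2: since 115 ≡ 3 (mod 8), (2/115) = -1.
Reciprocity: 17 ≡ 1 and 115 ≡ 3 (mod 4), so (17/115) = +(115/17).
Reduce top mod 17: now compute (13/17).
Reciprocity: 13 ≡ 1 and 17 ≡ 1 (mod 4), so (13/17) = +(17/13).
Reduce top mod 13: now compute (4/13).
Pull out 2^2: since 13 ≡ 5 (mod 8), (2/13) = -1, so (2/13)^2 = +1.
Reached (1/13) = 1. Collecting the sign flips along the way, the symbol is -1.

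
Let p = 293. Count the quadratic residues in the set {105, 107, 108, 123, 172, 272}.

4

(105/293) = -1 → non-residue.
(107/293) = +1 → QR.
(108/293) = -1 → non-residue.
(123/293) = +1 → QR.
(172/293) = +1 → QR.
(272/293) = +1 → QR.
Total quadratic residues among the 6: 4.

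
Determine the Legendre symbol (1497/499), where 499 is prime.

First reduce: 1497 ≡ 0 (mod 499).
Top reduces to 0: gcd > 1, so the symbol is 0.

0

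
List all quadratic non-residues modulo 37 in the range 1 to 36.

2, 5, 6, 8, 13, 14, 15, 17, 18, 19, 20, 22, 23, 24, 29, 31, 32, 35

Square k = 1,…,18 (k and 37−k give the same square):
1²=1, 2²=4, 3²=9, 4²=16, 5²=25, 6²=36, 7²≡12, 8²≡27, 9²≡7, 10²≡26, 11²≡10, 12²≡33, 13²≡21, 14²≡11, 15²≡3, 16²≡34, 17²≡30, 18²≡28 (mod 37).
The residues are {1, 3, 4, 7, 9, 10, 11, 12, 16, 21, 25, 26, 27, 28, 30, 33, 34, 36}; the non-residues are the remaining 18 nonzero classes.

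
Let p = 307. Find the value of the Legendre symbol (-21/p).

1

Euler's criterion: (-21/307) ≡ 286^153 (mod 307).
286^2 ≡ 134 (mod 307)
286^4 ≡ 150 (mod 307)
286^8 ≡ 89 (mod 307)
286^16 ≡ 246 (mod 307)
286^32 ≡ 37 (mod 307)
286^64 ≡ 141 (mod 307)
286^128 ≡ 233 (mod 307)
286^153 = 286^(128+16+8+1) ≡ 1 (mod 307).
Result is 1, so (-21/307) = 1.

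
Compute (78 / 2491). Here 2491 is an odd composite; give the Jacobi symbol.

Pull out 2: since 2491 ≡ 3 (mod 8), (2/2491) = -1.
Reciprocity: 39 ≡ 3 and 2491 ≡ 3 (mod 4), so (39/2491) = −(2491/39).
Reduce top mod 39: now compute (34/39).
Pull out 2: since 39 ≡ 7 (mod 8), (2/39) = +1.
Reciprocity: 17 ≡ 1 and 39 ≡ 3 (mod 4), so (17/39) = +(39/17).
Reduce top mod 17: now compute (5/17).
Reciprocity: 5 ≡ 1 and 17 ≡ 1 (mod 4), so (5/17) = +(17/5).
Reduce top mod 5: now compute (2/5).
Pull out 2: since 5 ≡ 5 (mod 8), (2/5) = -1.
Reached (1/5) = 1. Collecting the sign flips along the way, the symbol is -1.

-1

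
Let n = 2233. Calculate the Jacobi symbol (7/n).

Reciprocity: 7 ≡ 3 and 2233 ≡ 1 (mod 4), so (7/2233) = +(2233/7).
Reduce top mod 7: now compute (0/7).
Top reduces to 0: gcd > 1, so the symbol is 0.

0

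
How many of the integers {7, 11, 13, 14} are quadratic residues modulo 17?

1

(7/17) = -1 → non-residue.
(11/17) = -1 → non-residue.
(13/17) = +1 → QR.
(14/17) = -1 → non-residue.
Total quadratic residues among the 4: 1.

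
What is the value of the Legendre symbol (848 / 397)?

-1

Euler's criterion: (848/397) ≡ 54^198 (mod 397).
54^2 ≡ 137 (mod 397)
54^4 ≡ 110 (mod 397)
54^8 ≡ 190 (mod 397)
54^16 ≡ 370 (mod 397)
54^32 ≡ 332 (mod 397)
54^64 ≡ 255 (mod 397)
54^128 ≡ 314 (mod 397)
54^198 = 54^(128+64+4+2) ≡ 396 (mod 397).
Result is 396 ≡ −1, so (848/397) = −1.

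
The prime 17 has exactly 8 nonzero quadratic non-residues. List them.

3,5,6,7,10,11,12,14

Square k = 1,…,8 (k and 17−k give the same square):
1²=1, 2²=4, 3²=9, 4²=16, 5²≡8, 6²≡2, 7²≡15, 8²≡13 (mod 17).
The residues are {1, 2, 4, 8, 9, 13, 15, 16}; the non-residues are the remaining 8 nonzero classes.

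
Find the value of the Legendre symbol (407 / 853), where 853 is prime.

Reciprocity: 407 ≡ 3 and 853 ≡ 1 (mod 4), so (407/853) = +(853/407).
Reduce top mod 407: now compute (39/407).
Reciprocity: 39 ≡ 3 and 407 ≡ 3 (mod 4), so (39/407) = −(407/39).
Reduce top mod 39: now compute (17/39).
Reciprocity: 17 ≡ 1 and 39 ≡ 3 (mod 4), so (17/39) = +(39/17).
Reduce top mod 17: now compute (5/17).
Reciprocity: 5 ≡ 1 and 17 ≡ 1 (mod 4), so (5/17) = +(17/5).
Reduce top mod 5: now compute (2/5).
Pull out 2: since 5 ≡ 5 (mod 8), (2/5) = -1.
Reached (1/5) = 1. Collecting the sign flips along the way, the symbol is +1.

1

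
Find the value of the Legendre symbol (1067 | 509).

1

Euler's criterion: (1067/509) ≡ 49^254 (mod 509).
49^2 ≡ 365 (mod 509)
49^4 ≡ 376 (mod 509)
49^8 ≡ 383 (mod 509)
49^16 ≡ 97 (mod 509)
49^32 ≡ 247 (mod 509)
49^64 ≡ 438 (mod 509)
49^128 ≡ 460 (mod 509)
49^254 = 49^(128+64+32+16+8+4+2) ≡ 1 (mod 509).
Result is 1, so (1067/509) = 1.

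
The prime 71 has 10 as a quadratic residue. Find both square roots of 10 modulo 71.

Since 71 ≡ 3 (mod 4), a square root of 10 is 10^((71+1)/4) = 10^18 mod 71.
Repeated squaring: 10^2≡29, 10^4≡60, 10^8≡50, 10^16≡15 (mod 71).
10^18 = 10^(16+2) ≡ 9 (mod 71).
Check: 9² = 81 ≡ 10 (mod 71). The two roots are 9 and 62.

9, 62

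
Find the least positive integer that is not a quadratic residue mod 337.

5

(2/337) = +1, so 2 is a residue.
(3/337) = +1, so 3 is a residue.
(4/337) = +1, so 4 is a residue.
(5/337) = −1, so 5 is the smallest positive non-residue mod 337.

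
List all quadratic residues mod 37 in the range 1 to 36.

1,3,4,7,9,10,11,12,16,21,25,26,27,28,30,33,34,36

Square k = 1,…,18 (k and 37−k give the same square):
1²=1, 2²=4, 3²=9, 4²=16, 5²=25, 6²=36, 7²≡12, 8²≡27, 9²≡7, 10²≡26, 11²≡10, 12²≡33, 13²≡21, 14²≡11, 15²≡3, 16²≡34, 17²≡30, 18²≡28 (mod 37).
So the quadratic residues mod 37 are {1, 3, 4, 7, 9, 10, 11, 12, 16, 21, 25, 26, 27, 28, 30, 33, 34, 36}.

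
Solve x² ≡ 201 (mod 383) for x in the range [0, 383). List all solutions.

46, 337

Since 383 ≡ 3 (mod 4), a square root of 201 is 201^((383+1)/4) = 201^96 mod 383.
Repeated squaring: 201^2≡186, 201^4≡126, 201^8≡173, 201^16≡55, 201^32≡344, 201^64≡372 (mod 383).
201^96 = 201^(64+32) ≡ 46 (mod 383).
Check: 46² = 2116 ≡ 201 (mod 383). The two roots are 46 and 337.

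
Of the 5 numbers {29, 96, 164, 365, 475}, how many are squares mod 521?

1

(29/521) = +1 → QR.
(96/521) = -1 → non-residue.
(164/521) = -1 → non-residue.
(365/521) = -1 → non-residue.
(475/521) = -1 → non-residue.
Total quadratic residues among the 5: 1.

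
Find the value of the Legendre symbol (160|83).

First reduce: 160 ≡ 77 (mod 83).
Reciprocity: 77 ≡ 1 and 83 ≡ 3 (mod 4), so (77/83) = +(83/77).
Reduce top mod 77: now compute (6/77).
Pull out 2: since 77 ≡ 5 (mod 8), (2/77) = -1.
Reciprocity: 3 ≡ 3 and 77 ≡ 1 (mod 4), so (3/77) = +(77/3).
Reduce top mod 3: now compute (2/3).
Pull out 2: since 3 ≡ 3 (mod 8), (2/3) = -1.
Reached (1/3) = 1. Collecting the sign flips along the way, the symbol is +1.

1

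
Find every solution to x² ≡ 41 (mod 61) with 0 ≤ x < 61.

61 ≡ 1 (mod 4), so we find a root by search.
Trying successive values, 23² = 529 ≡ 41 (mod 61). The other root is 61 − 23 = 38.

23, 38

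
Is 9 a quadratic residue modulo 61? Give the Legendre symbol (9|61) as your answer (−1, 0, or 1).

1

Euler's criterion: (9/61) ≡ 9^30 (mod 61).
9^2 ≡ 20 (mod 61)
9^4 ≡ 34 (mod 61)
9^8 ≡ 58 (mod 61)
9^16 ≡ 9 (mod 61)
9^30 = 9^(16+8+4+2) ≡ 1 (mod 61).
Result is 1, so (9/61) = 1.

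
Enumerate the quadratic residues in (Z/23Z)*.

Square k = 1,…,11 (k and 23−k give the same square):
1²=1, 2²=4, 3²=9, 4²=16, 5²≡2, 6²≡13, 7²≡3, 8²≡18, 9²≡12, 10²≡8, 11²≡6 (mod 23).
So the quadratic residues mod 23 are {1, 2, 3, 4, 6, 8, 9, 12, 13, 16, 18}.

1,2,3,4,6,8,9,12,13,16,18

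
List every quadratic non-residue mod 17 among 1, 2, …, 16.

3,5,6,7,10,11,12,14

Square k = 1,…,8 (k and 17−k give the same square):
1²=1, 2²=4, 3²=9, 4²=16, 5²≡8, 6²≡2, 7²≡15, 8²≡13 (mod 17).
The residues are {1, 2, 4, 8, 9, 13, 15, 16}; the non-residues are the remaining 8 nonzero classes.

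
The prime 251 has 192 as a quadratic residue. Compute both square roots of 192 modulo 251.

Since 251 ≡ 3 (mod 4), a square root of 192 is 192^((251+1)/4) = 192^63 mod 251.
Repeated squaring: 192^2≡218, 192^4≡85, 192^8≡197, 192^16≡155, 192^32≡180 (mod 251).
192^63 = 192^(32+16+8+4+2+1) ≡ 106 (mod 251).
Check: 106² = 11236 ≡ 192 (mod 251). The two roots are 106 and 145.

106, 145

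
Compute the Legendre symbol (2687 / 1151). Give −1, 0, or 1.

1

First reduce: 2687 ≡ 385 (mod 1151).
Reciprocity: 385 ≡ 1 and 1151 ≡ 3 (mod 4), so (385/1151) = +(1151/385).
Reduce top mod 385: now compute (381/385).
Reciprocity: 381 ≡ 1 and 385 ≡ 1 (mod 4), so (381/385) = +(385/381).
Reduce top mod 381: now compute (4/381).
Pull out 2^2: since 381 ≡ 5 (mod 8), (2/381) = -1, so (2/381)^2 = +1.
Reached (1/381) = 1. Collecting the sign flips along the way, the symbol is +1.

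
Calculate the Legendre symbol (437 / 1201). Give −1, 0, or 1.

-1

Reciprocity: 437 ≡ 1 and 1201 ≡ 1 (mod 4), so (437/1201) = +(1201/437).
Reduce top mod 437: now compute (327/437).
Reciprocity: 327 ≡ 3 and 437 ≡ 1 (mod 4), so (327/437) = +(437/327).
Reduce top mod 327: now compute (110/327).
Pull out 2: since 327 ≡ 7 (mod 8), (2/327) = +1.
Reciprocity: 55 ≡ 3 and 327 ≡ 3 (mod 4), so (55/327) = −(327/55).
Reduce top mod 55: now compute (52/55).
Pull out 2^2: since 55 ≡ 7 (mod 8), (2/55) = +1, so (2/55)^2 = +1.
Reciprocity: 13 ≡ 1 and 55 ≡ 3 (mod 4), so (13/55) = +(55/13).
Reduce top mod 13: now compute (3/13).
Reciprocity: 3 ≡ 3 and 13 ≡ 1 (mod 4), so (3/13) = +(13/3).
Reduce top mod 3: now compute (1/3).
Reached (1/3) = 1. Collecting the sign flips along the way, the symbol is -1.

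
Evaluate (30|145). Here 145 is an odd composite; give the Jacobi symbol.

Pull out 2: since 145 ≡ 1 (mod 8), (2/145) = +1.
Reciprocity: 15 ≡ 3 and 145 ≡ 1 (mod 4), so (15/145) = +(145/15).
Reduce top mod 15: now compute (10/15).
Pull out 2: since 15 ≡ 7 (mod 8), (2/15) = +1.
Reciprocity: 5 ≡ 1 and 15 ≡ 3 (mod 4), so (5/15) = +(15/5).
Reduce top mod 5: now compute (0/5).
Top reduces to 0: gcd > 1, so the symbol is 0.

0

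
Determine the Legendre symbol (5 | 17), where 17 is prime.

Euler's criterion: (5/17) ≡ 5^8 (mod 17).
5^2 ≡ 8 (mod 17)
5^4 ≡ 13 (mod 17)
5^8 ≡ 16 (mod 17)
5^8 = 5^(8) ≡ 16 (mod 17).
Result is 16 ≡ −1, so (5/17) = −1.

-1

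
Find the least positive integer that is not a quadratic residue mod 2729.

(2/2729) = +1, so 2 is a residue.
(3/2729) = −1, so 3 is the smallest positive non-residue mod 2729.

3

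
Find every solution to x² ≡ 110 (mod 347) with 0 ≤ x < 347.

88, 259

Since 347 ≡ 3 (mod 4), a square root of 110 is 110^((347+1)/4) = 110^87 mod 347.
Repeated squaring: 110^2≡302, 110^4≡290, 110^8≡126, 110^16≡261, 110^32≡109, 110^64≡83 (mod 347).
110^87 = 110^(64+16+4+2+1) ≡ 259 (mod 347).
Check: 259² = 67081 ≡ 110 (mod 347). The two roots are 88 and 259.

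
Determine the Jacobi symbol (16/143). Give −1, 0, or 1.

1

Pull out 2^4: since 143 ≡ 7 (mod 8), (2/143) = +1, so (2/143)^4 = +1.
Reached (1/143) = 1. Collecting the sign flips along the way, the symbol is +1.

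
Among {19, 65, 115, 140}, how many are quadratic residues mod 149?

(19/149) = +1 → QR.
(65/149) = -1 → non-residue.
(115/149) = -1 → non-residue.
(140/149) = +1 → QR.
Total quadratic residues among the 4: 2.

2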